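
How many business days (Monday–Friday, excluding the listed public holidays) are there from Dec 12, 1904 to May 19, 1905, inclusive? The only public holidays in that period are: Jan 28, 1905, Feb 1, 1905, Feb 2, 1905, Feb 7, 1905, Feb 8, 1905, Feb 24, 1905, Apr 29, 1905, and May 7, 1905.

110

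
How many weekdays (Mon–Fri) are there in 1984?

261

1984-01-01 is a Sunday.
From 1984-01-01 to 1984-12-31 is 366 days inclusive.
366 = 7 × 52 + 2, so there are 52 full weeks plus 2 extra days.
Each full week contributes 5 weekdays (Mon–Fri): 52 × 5 = 260.
The 2 extra days are Sunday, Monday — 1 of them qualifies.
Total: 260 + 1 = 261.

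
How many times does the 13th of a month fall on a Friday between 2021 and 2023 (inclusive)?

Friday-the-13ths by year:
2021: Aug
2022: May
2023: Jan, Oct

4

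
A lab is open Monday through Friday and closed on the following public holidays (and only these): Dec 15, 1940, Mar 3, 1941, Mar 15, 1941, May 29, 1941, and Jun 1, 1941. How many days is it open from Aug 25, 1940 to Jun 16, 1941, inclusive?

209 business days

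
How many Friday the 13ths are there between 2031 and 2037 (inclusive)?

12

Friday-the-13ths by year:
2031: Jun
2032: Feb, Aug
2033: May
2034: Jan, Oct
2035: Apr, Jul
2036: Jun
2037: Feb, Mar, Nov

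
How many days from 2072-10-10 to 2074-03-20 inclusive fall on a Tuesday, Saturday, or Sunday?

2072-10-10 is a Monday.
That's 527 days from start to end, counting both.
527 = 7 × 75 + 2, so there are 75 full weeks plus 2 extra days.
Each full week contributes 3 days from the set (Tue, Sat, Sun): 75 × 3 = 225.
The 2 extra days are Monday, Tuesday — 1 of them qualifies.
Total: 225 + 1 = 226.

226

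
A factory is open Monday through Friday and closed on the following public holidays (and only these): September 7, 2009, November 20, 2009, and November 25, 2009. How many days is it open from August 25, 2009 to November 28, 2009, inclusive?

August 25, 2009 is a Tuesday.
That's 96 days from start to end, counting both.
96 = 7 × 13 + 5, so there are 13 full weeks plus 5 extra days.
Each full week contributes 5 weekdays (Mon–Fri): 13 × 5 = 65.
The 5 extra days are Tue, Wed, Thu, Fri, Sat — 4 of them qualify.
Total: 65 + 4 = 69.
Holidays: September 7, 2009 (Mon); November 20, 2009 (Fri); November 25, 2009 (Wed).
All 3 holidays fall on weekdays, so subtract 3.
Business days: 69 − 3 = 66.

66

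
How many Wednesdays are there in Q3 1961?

Jul 1, 1961 is a Saturday.
The range spans 92 days (inclusive of both endpoints).
92 = 7 × 13 + 1, so there are 13 full weeks plus 1 extra day.
Each full week contributes one Wednesday: 13 so far.
The 1 extra day is Saturday — none qualify.
Total: 13 + 0 = 13.

13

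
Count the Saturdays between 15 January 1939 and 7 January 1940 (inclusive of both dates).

51

15 January 1939 is a Sunday.
From 15 January 1939 to 7 January 1940 is 358 days inclusive.
358 = 7 × 51 + 1, so there are 51 full weeks plus 1 extra day.
Each full week contributes one Saturday: 51 so far.
The 1 extra day is Sunday — none qualify.
Total: 51 + 0 = 51.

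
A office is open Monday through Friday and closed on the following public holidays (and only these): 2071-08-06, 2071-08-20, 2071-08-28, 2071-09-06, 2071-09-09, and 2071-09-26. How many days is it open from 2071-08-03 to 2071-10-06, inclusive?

2071-08-03 is a Monday.
That's 65 days from start to end, counting both.
65 = 7 × 9 + 2, so there are 9 full weeks plus 2 extra days.
Each full week contributes 5 weekdays (Mon–Fri): 9 × 5 = 45.
The 2 extra days are Monday, Tuesday — 2 of them qualify.
Total: 45 + 2 = 47.
Holidays: 2071-08-06 (Thu); 2071-08-20 (Thu); 2071-08-28 (Fri); 2071-09-06 (Sun); 2071-09-09 (Wed); 2071-09-26 (Sat).
4 of the 6 holidays fall on weekdays; the rest are weekends and were already excluded.
Business days: 47 − 4 = 43.

43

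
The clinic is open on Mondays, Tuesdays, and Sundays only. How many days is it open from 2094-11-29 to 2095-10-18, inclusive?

140

2094-11-29 is a Monday.
The range spans 324 days (inclusive of both endpoints).
324 = 7 × 46 + 2, so there are 46 full weeks plus 2 extra days.
Each full week contributes 3 days from the set (Mon, Tue, Sun): 46 × 3 = 138.
The 2 extra days are Mon, Tue — 2 of them qualify.
Total: 138 + 2 = 140.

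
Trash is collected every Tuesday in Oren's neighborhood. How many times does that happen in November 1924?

1 November 1924 is a Saturday.
That's 30 days from start to end, counting both.
30 = 7 × 4 + 2, so there are 4 full weeks plus 2 extra days.
Each full week contributes one Tuesday: 4 so far.
The 2 extra days are Sat, Sun — none qualify.
Total: 4 + 0 = 4.

4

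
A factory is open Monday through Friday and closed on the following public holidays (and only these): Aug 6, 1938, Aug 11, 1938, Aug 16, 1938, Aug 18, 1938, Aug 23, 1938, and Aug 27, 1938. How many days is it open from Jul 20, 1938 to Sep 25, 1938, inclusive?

44 business days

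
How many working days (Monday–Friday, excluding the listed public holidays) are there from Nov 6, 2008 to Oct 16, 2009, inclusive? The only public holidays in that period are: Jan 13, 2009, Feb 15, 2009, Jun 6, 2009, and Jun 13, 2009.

Nov 6, 2008 is a Thursday.
From Nov 6, 2008 to Oct 16, 2009 is 345 days inclusive.
345 = 7 × 49 + 2, so there are 49 full weeks plus 2 extra days.
Each full week contributes 5 weekdays (Mon–Fri): 49 × 5 = 245.
The 2 extra days are Thu, Fri — 2 of them qualify.
Total: 245 + 2 = 247.
Holidays: Jan 13, 2009 (Tue); Feb 15, 2009 (Sun); Jun 6, 2009 (Sat); Jun 13, 2009 (Sat).
1 of the 4 holidays fall on weekdays; the rest are weekends and were already excluded.
Business days: 247 − 1 = 246.

246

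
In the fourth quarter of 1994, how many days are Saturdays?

1994-10-01 is a Saturday.
The range spans 92 days (inclusive of both endpoints).
92 = 7 × 13 + 1, so there are 13 full weeks plus 1 extra day.
Each full week contributes one Saturday: 13 so far.
The 1 extra day is Saturday — 1 of them qualifies.
Total: 13 + 1 = 14.

14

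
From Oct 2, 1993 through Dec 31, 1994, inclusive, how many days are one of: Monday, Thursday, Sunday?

195

Oct 2, 1993 is a Saturday.
That's 456 days from start to end, counting both.
456 = 7 × 65 + 1, so there are 65 full weeks plus 1 extra day.
Each full week contributes 3 days from the set (Mon, Thu, Sun): 65 × 3 = 195.
The 1 extra day is Saturday — none qualify.
Total: 195 + 0 = 195.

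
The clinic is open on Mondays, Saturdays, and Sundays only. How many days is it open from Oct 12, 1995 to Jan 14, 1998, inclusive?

Oct 12, 1995 is a Thursday.
That's 826 days from start to end, counting both.
826 = 7 × 118, so the span is exactly 118 full weeks.
Each full week contributes 3 days from the set (Mon, Sat, Sun): 118 × 3 = 354.
Total: 354.

354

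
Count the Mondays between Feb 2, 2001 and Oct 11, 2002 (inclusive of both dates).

Feb 2, 2001 is a Friday.
From Feb 2, 2001 to Oct 11, 2002 is 617 days inclusive.
617 = 7 × 88 + 1, so there are 88 full weeks plus 1 extra day.
Each full week contributes one Monday: 88 so far.
The 1 extra day is Friday — none qualify.
Total: 88 + 0 = 88.

88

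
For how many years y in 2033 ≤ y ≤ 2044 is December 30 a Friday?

Day of week of December 30 in each year:
2033: Fri ✓, 2034: Sat, 2035: Sun, 2036: Tue, 2037: Wed, 2038: Thu, 2039: Fri ✓, 2040: Sun, 2041: Mon, 2042: Tue, 2043: Wed, 2044: Fri ✓
Fridays: 2033, 2039, 2044.

3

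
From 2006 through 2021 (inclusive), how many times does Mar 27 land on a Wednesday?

Day of week of March 27 in each year:
2006: Mon, 2007: Tue, 2008: Thu, 2009: Fri, 2010: Sat, 2011: Sun, 2012: Tue, 2013: Wed ✓, 2014: Thu, 2015: Fri, 2016: Sun, 2017: Mon, 2018: Tue, 2019: Wed ✓, 2020: Fri, 2021: Sat
Wednesdays: 2013, 2019.

2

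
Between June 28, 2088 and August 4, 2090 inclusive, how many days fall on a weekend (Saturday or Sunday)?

218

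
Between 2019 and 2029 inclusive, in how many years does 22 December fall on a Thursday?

Day of week of December 22 in each year:
2019: Sun, 2020: Tue, 2021: Wed, 2022: Thu ✓, 2023: Fri, 2024: Sun, 2025: Mon, 2026: Tue, 2027: Wed, 2028: Fri, 2029: Sat
Thursdays: 2022.

1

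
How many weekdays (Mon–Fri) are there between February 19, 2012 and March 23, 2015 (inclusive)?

February 19, 2012 is a Sunday.
From February 19, 2012 to March 23, 2015 is 1129 days inclusive.
1129 = 7 × 161 + 2, so there are 161 full weeks plus 2 extra days.
Each full week contributes 5 weekdays (Mon–Fri): 161 × 5 = 805.
The 2 extra days are Sunday, Monday — 1 of them qualifies.
Total: 805 + 1 = 806.

806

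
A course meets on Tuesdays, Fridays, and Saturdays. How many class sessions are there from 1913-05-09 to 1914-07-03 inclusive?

1913-05-09 is a Friday.
The range spans 421 days (inclusive of both endpoints).
421 = 7 × 60 + 1, so there are 60 full weeks plus 1 extra day.
Each full week contributes 3 days from the set (Tue, Fri, Sat): 60 × 3 = 180.
The 1 extra day is Fri — 1 of them qualifies.
Total: 180 + 1 = 181.

181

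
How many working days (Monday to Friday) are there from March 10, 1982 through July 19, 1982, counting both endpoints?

94

March 10, 1982 is a Wednesday.
From March 10, 1982 to July 19, 1982 is 132 days inclusive.
132 = 7 × 18 + 6, so there are 18 full weeks plus 6 extra days.
Each full week contributes 5 weekdays (Mon–Fri): 18 × 5 = 90.
The 6 extra days are Wed, Thu, Fri, Sat, Sun, Mon — 4 of them qualify.
Total: 90 + 4 = 94.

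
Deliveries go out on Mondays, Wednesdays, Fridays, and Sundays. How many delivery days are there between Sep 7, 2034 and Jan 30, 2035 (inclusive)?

Sep 7, 2034 is a Thursday.
That's 146 days from start to end, counting both.
146 = 7 × 20 + 6, so there are 20 full weeks plus 6 extra days.
Each full week contributes 4 days from the set (Mon, Wed, Fri, Sun): 20 × 4 = 80.
The 6 extra days are Thursday, Friday, Saturday, Sunday, Monday, Tuesday — 3 of them qualify.
Total: 80 + 3 = 83.

83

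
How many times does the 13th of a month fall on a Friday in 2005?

The 13th falls on a Friday when the month's 13th has weekday Fri.
Jan 13 is Thu; Feb 13 is Sun; Mar 13 is Sun; Apr 13 is Wed; May 13 is Fri ✓; Jun 13 is Mon; Jul 13 is Wed; Aug 13 is Sat; Sep 13 is Tue; Oct 13 is Thu; Nov 13 is Sun; Dec 13 is Tue.
Friday the 13ths: May.

1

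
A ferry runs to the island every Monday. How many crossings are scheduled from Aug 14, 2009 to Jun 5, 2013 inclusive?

Aug 14, 2009 is a Friday.
From Aug 14, 2009 to Jun 5, 2013 is 1392 days inclusive.
1392 = 7 × 198 + 6, so there are 198 full weeks plus 6 extra days.
Each full week contributes one Monday: 198 so far.
The 6 extra days are Friday, Saturday, Sunday, Monday, Tuesday, Wednesday — 1 of them qualifies.
Total: 198 + 1 = 199.

199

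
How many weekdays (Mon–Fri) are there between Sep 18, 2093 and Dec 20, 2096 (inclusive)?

850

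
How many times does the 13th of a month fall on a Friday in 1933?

2

The 13th falls on a Friday when the month's 13th has weekday Fri.
Jan 13 is Fri ✓; Feb 13 is Mon; Mar 13 is Mon; Apr 13 is Thu; May 13 is Sat; Jun 13 is Tue; Jul 13 is Thu; Aug 13 is Sun; Sep 13 is Wed; Oct 13 is Fri ✓; Nov 13 is Mon; Dec 13 is Wed.
Friday the 13ths: Jan, Oct.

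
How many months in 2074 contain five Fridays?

A month has five Fridays exactly when Friday falls within its first (length − 28) days.
Jan: 31 days, starts Mon → 5 of Mon, Tue, Wed
Feb: 28 days, starts Thu → 5 of (none)
Mar: 31 days, starts Thu → 5 of Thu, Fri, Sat ✓
Apr: 30 days, starts Sun → 5 of Sun, Mon
May: 31 days, starts Tue → 5 of Tue, Wed, Thu
Jun: 30 days, starts Fri → 5 of Fri, Sat ✓
Jul: 31 days, starts Sun → 5 of Sun, Mon, Tue
Aug: 31 days, starts Wed → 5 of Wed, Thu, Fri ✓
Sep: 30 days, starts Sat → 5 of Sat, Sun
Oct: 31 days, starts Mon → 5 of Mon, Tue, Wed
Nov: 30 days, starts Thu → 5 of Thu, Fri ✓
Dec: 31 days, starts Sat → 5 of Sat, Sun, Mon
Months with five Fridays: Mar, Jun, Aug, Nov.

4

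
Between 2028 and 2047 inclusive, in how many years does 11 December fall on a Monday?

Day of week of December 11 in each year:
2028: Mon ✓, 2029: Tue, 2030: Wed, 2031: Thu, 2032: Sat, 2033: Sun, 2034: Mon ✓, 2035: Tue, 2036: Thu, 2037: Fri, 2038: Sat, 2039: Sun, 2040: Tue, 2041: Wed, 2042: Thu, 2043: Fri, 2044: Sun, 2045: Mon ✓, 2046: Tue, 2047: Wed
Mondays: 2028, 2034, 2045.

3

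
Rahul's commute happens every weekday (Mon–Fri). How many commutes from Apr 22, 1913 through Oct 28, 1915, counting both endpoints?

658

Apr 22, 1913 is a Tuesday.
That's 920 days from start to end, counting both.
920 = 7 × 131 + 3, so there are 131 full weeks plus 3 extra days.
Each full week contributes 5 weekdays (Mon–Fri): 131 × 5 = 655.
The 3 extra days are Tuesday, Wednesday, Thursday — 3 of them qualify.
Total: 655 + 3 = 658.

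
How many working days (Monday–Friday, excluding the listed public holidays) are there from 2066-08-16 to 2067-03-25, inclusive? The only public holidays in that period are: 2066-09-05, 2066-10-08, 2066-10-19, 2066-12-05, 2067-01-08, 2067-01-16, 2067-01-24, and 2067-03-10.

2066-08-16 is a Monday.
The range spans 222 days (inclusive of both endpoints).
222 = 7 × 31 + 5, so there are 31 full weeks plus 5 extra days.
Each full week contributes 5 weekdays (Mon–Fri): 31 × 5 = 155.
The 5 extra days are Mon, Tue, Wed, Thu, Fri — 5 of them qualify.
Total: 155 + 5 = 160.
Holidays: 2066-09-05 (Sun); 2066-10-08 (Fri); 2066-10-19 (Tue); 2066-12-05 (Sun); 2067-01-08 (Sat); 2067-01-16 (Sun); 2067-01-24 (Mon); 2067-03-10 (Thu).
4 of the 8 holidays fall on weekdays; the rest are weekends and were already excluded.
Business days: 160 − 4 = 156.

156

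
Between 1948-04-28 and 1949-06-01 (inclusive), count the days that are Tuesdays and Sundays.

114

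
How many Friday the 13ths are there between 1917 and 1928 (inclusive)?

21

Friday-the-13ths by year:
1917: Apr, Jul
1918: Sep, Dec
1919: Jun
1920: Feb, Aug
1921: May
1922: Jan, Oct
1923: Apr, Jul
1924: Jun
1925: Feb, Mar, Nov
1926: Aug
1927: May
1928: Jan, Apr, Jul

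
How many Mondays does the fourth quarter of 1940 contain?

13

Oct 1, 1940 is a Tuesday.
That's 92 days from start to end, counting both.
92 = 7 × 13 + 1, so there are 13 full weeks plus 1 extra day.
Each full week contributes one Monday: 13 so far.
The 1 extra day is Tuesday — none qualify.
Total: 13 + 0 = 13.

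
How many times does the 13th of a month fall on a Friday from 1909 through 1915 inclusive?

11

Friday-the-13ths by year:
1909: Aug
1910: May
1911: Jan, Oct
1912: Sep, Dec
1913: Jun
1914: Feb, Mar, Nov
1915: Aug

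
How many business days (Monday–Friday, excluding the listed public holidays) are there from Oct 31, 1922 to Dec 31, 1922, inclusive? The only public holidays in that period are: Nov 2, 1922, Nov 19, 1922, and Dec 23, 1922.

43

Oct 31, 1922 is a Tuesday.
The range spans 62 days (inclusive of both endpoints).
62 = 7 × 8 + 6, so there are 8 full weeks plus 6 extra days.
Each full week contributes 5 weekdays (Mon–Fri): 8 × 5 = 40.
The 6 extra days are Tuesday, Wednesday, Thursday, Friday, Saturday, Sunday — 4 of them qualify.
Total: 40 + 4 = 44.
Holidays: Nov 2, 1922 (Thu); Nov 19, 1922 (Sun); Dec 23, 1922 (Sat).
1 of the 3 holidays fall on weekdays; the rest are weekends and were already excluded.
Business days: 44 − 1 = 43.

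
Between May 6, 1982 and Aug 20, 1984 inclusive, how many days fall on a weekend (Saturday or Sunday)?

May 6, 1982 is a Thursday.
From May 6, 1982 to Aug 20, 1984 is 838 days inclusive.
838 = 7 × 119 + 5, so there are 119 full weeks plus 5 extra days.
Each full week contributes 2 weekend days (Sat, Sun): 119 × 2 = 238.
The 5 extra days are Thu, Fri, Sat, Sun, Mon — 2 of them qualify.
Total: 238 + 2 = 240.

240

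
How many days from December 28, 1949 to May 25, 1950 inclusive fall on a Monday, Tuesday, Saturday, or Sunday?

84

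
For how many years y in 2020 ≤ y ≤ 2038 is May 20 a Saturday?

3

Day of week of May 20 in each year:
2020: Wed, 2021: Thu, 2022: Fri, 2023: Sat ✓, 2024: Mon, 2025: Tue, 2026: Wed, 2027: Thu, 2028: Sat ✓, 2029: Sun, 2030: Mon, 2031: Tue, 2032: Thu, 2033: Fri, 2034: Sat ✓, 2035: Sun, 2036: Tue, 2037: Wed, 2038: Thu
Saturdays: 2023, 2028, 2034.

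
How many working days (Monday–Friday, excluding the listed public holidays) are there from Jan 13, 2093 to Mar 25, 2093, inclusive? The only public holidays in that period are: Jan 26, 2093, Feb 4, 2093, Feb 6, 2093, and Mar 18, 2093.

Jan 13, 2093 is a Tuesday.
From Jan 13, 2093 to Mar 25, 2093 is 72 days inclusive.
72 = 7 × 10 + 2, so there are 10 full weeks plus 2 extra days.
Each full week contributes 5 weekdays (Mon–Fri): 10 × 5 = 50.
The 2 extra days are Tuesday, Wednesday — 2 of them qualify.
Total: 50 + 2 = 52.
Holidays: Jan 26, 2093 (Mon); Feb 4, 2093 (Wed); Feb 6, 2093 (Fri); Mar 18, 2093 (Wed).
All 4 holidays fall on weekdays, so subtract 4.
Business days: 52 − 4 = 48.

48 working days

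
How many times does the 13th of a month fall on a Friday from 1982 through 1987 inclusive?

Friday-the-13ths by year:
1982: Aug
1983: May
1984: Jan, Apr, Jul
1985: Sep, Dec
1986: Jun
1987: Feb, Mar, Nov

11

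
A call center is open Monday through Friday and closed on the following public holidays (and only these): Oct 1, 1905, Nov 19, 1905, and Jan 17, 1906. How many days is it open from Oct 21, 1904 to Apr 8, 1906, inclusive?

Oct 21, 1904 is a Friday.
The range spans 535 days (inclusive of both endpoints).
535 = 7 × 76 + 3, so there are 76 full weeks plus 3 extra days.
Each full week contributes 5 weekdays (Mon–Fri): 76 × 5 = 380.
The 3 extra days are Fri, Sat, Sun — 1 of them qualifies.
Total: 380 + 1 = 381.
Holidays: Oct 1, 1905 (Sun); Nov 19, 1905 (Sun); Jan 17, 1906 (Wed).
1 of the 3 holidays fall on weekdays; the rest are weekends and were already excluded.
Business days: 381 − 1 = 380.

380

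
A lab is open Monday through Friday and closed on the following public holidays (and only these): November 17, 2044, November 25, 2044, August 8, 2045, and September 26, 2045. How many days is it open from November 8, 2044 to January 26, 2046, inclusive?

315 business days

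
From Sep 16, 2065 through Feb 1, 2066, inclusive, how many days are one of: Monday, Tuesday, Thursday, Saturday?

79

Sep 16, 2065 is a Wednesday.
The range spans 139 days (inclusive of both endpoints).
139 = 7 × 19 + 6, so there are 19 full weeks plus 6 extra days.
Each full week contributes 4 days from the set (Mon, Tue, Thu, Sat): 19 × 4 = 76.
The 6 extra days are Wednesday, Thursday, Friday, Saturday, Sunday, Monday — 3 of them qualify.
Total: 76 + 3 = 79.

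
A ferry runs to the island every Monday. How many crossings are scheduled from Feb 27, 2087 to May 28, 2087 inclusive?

Feb 27, 2087 is a Thursday.
The range spans 91 days (inclusive of both endpoints).
91 = 7 × 13, so the span is exactly 13 full weeks.
Each full week contributes one Monday: 13 so far.

13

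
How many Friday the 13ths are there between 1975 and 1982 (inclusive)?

Friday-the-13ths by year:
1975: Jun
1976: Feb, Aug
1977: May
1978: Jan, Oct
1979: Apr, Jul
1980: Jun
1981: Feb, Mar, Nov
1982: Aug

13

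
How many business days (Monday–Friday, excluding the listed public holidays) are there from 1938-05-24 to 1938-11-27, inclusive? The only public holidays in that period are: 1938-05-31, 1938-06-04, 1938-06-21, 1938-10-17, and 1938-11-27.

131

1938-05-24 is a Tuesday.
From 1938-05-24 to 1938-11-27 is 188 days inclusive.
188 = 7 × 26 + 6, so there are 26 full weeks plus 6 extra days.
Each full week contributes 5 weekdays (Mon–Fri): 26 × 5 = 130.
The 6 extra days are Tuesday, Wednesday, Thursday, Friday, Saturday, Sunday — 4 of them qualify.
Total: 130 + 4 = 134.
Holidays: 1938-05-31 (Tue); 1938-06-04 (Sat); 1938-06-21 (Tue); 1938-10-17 (Mon); 1938-11-27 (Sun).
3 of the 5 holidays fall on weekdays; the rest are weekends and were already excluded.
Business days: 134 − 3 = 131.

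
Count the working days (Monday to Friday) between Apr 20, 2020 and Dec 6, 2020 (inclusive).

165 weekdays

Apr 20, 2020 is a Monday.
The range spans 231 days (inclusive of both endpoints).
231 = 7 × 33, so the span is exactly 33 full weeks.
Each full week contributes 5 weekdays (Mon–Fri): 33 × 5 = 165.
Total: 165.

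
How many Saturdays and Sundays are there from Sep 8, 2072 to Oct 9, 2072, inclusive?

Sep 8, 2072 is a Thursday.
The range spans 32 days (inclusive of both endpoints).
32 = 7 × 4 + 4, so there are 4 full weeks plus 4 extra days.
Each full week contributes 2 weekend days (Sat, Sun): 4 × 2 = 8.
The 4 extra days are Thursday, Friday, Saturday, Sunday — 2 of them qualify.
Total: 8 + 2 = 10.

10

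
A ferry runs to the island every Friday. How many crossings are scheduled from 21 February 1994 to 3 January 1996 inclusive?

97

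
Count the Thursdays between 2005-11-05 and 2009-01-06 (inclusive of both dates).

165 Thursdays

2005-11-05 is a Saturday.
That's 1159 days from start to end, counting both.
1159 = 7 × 165 + 4, so there are 165 full weeks plus 4 extra days.
Each full week contributes one Thursday: 165 so far.
The 4 extra days are Sat, Sun, Mon, Tue — none qualify.
Total: 165 + 0 = 165.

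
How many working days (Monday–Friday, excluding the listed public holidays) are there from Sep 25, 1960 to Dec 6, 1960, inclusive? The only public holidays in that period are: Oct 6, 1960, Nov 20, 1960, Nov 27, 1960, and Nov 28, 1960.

Sep 25, 1960 is a Sunday.
That's 73 days from start to end, counting both.
73 = 7 × 10 + 3, so there are 10 full weeks plus 3 extra days.
Each full week contributes 5 weekdays (Mon–Fri): 10 × 5 = 50.
The 3 extra days are Sunday, Monday, Tuesday — 2 of them qualify.
Total: 50 + 2 = 52.
Holidays: Oct 6, 1960 (Thu); Nov 20, 1960 (Sun); Nov 27, 1960 (Sun); Nov 28, 1960 (Mon).
2 of the 4 holidays fall on weekdays; the rest are weekends and were already excluded.
Business days: 52 − 2 = 50.

50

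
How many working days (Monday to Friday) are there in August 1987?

21

1 August 1987 is a Saturday.
That's 31 days from start to end, counting both.
31 = 7 × 4 + 3, so there are 4 full weeks plus 3 extra days.
Each full week contributes 5 weekdays (Mon–Fri): 4 × 5 = 20.
The 3 extra days are Saturday, Sunday, Monday — 1 of them qualifies.
Total: 20 + 1 = 21.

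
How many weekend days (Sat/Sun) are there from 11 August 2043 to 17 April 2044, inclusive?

11 August 2043 is a Tuesday.
That's 251 days from start to end, counting both.
251 = 7 × 35 + 6, so there are 35 full weeks plus 6 extra days.
Each full week contributes 2 weekend days (Sat, Sun): 35 × 2 = 70.
The 6 extra days are Tuesday, Wednesday, Thursday, Friday, Saturday, Sunday — 2 of them qualify.
Total: 70 + 2 = 72.

72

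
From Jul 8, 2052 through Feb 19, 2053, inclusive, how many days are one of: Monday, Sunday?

65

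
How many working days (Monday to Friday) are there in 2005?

260

2005-01-01 is a Saturday.
From 2005-01-01 to 2005-12-31 is 365 days inclusive.
365 = 7 × 52 + 1, so there are 52 full weeks plus 1 extra day.
Each full week contributes 5 weekdays (Mon–Fri): 52 × 5 = 260.
The 1 extra day is Saturday — none qualify.
Total: 260 + 0 = 260.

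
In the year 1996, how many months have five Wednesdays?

4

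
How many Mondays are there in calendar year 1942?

52

1942-01-01 is a Thursday.
That's 365 days from start to end, counting both.
365 = 7 × 52 + 1, so there are 52 full weeks plus 1 extra day.
Each full week contributes one Monday: 52 so far.
The 1 extra day is Thu — none qualify.
Total: 52 + 0 = 52.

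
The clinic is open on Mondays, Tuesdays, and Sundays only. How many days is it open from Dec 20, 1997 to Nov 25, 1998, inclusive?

Dec 20, 1997 is a Saturday.
That's 341 days from start to end, counting both.
341 = 7 × 48 + 5, so there are 48 full weeks plus 5 extra days.
Each full week contributes 3 days from the set (Mon, Tue, Sun): 48 × 3 = 144.
The 5 extra days are Saturday, Sunday, Monday, Tuesday, Wednesday — 3 of them qualify.
Total: 144 + 3 = 147.

147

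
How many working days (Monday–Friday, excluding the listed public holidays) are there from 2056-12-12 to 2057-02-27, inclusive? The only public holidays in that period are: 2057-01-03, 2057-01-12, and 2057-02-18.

2056-12-12 is a Tuesday.
The range spans 78 days (inclusive of both endpoints).
78 = 7 × 11 + 1, so there are 11 full weeks plus 1 extra day.
Each full week contributes 5 weekdays (Mon–Fri): 11 × 5 = 55.
The 1 extra day is Tue — 1 of them qualifies.
Total: 55 + 1 = 56.
Holidays: 2057-01-03 (Wed); 2057-01-12 (Fri); 2057-02-18 (Sun).
2 of the 3 holidays fall on weekdays; the rest are weekends and were already excluded.
Business days: 56 − 2 = 54.

54 working days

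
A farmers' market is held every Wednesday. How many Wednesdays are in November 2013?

November 1, 2013 is a Friday.
From November 1, 2013 to November 30, 2013 is 30 days inclusive.
30 = 7 × 4 + 2, so there are 4 full weeks plus 2 extra days.
Each full week contributes one Wednesday: 4 so far.
The 2 extra days are Fri, Sat — none qualify.
Total: 4 + 0 = 4.

4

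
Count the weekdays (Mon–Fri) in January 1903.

22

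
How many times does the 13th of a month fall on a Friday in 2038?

1

The 13th falls on a Friday when the month's 13th has weekday Fri.
Jan 13 is Wed; Feb 13 is Sat; Mar 13 is Sat; Apr 13 is Tue; May 13 is Thu; Jun 13 is Sun; Jul 13 is Tue; Aug 13 is Fri ✓; Sep 13 is Mon; Oct 13 is Wed; Nov 13 is Sat; Dec 13 is Mon.
Friday the 13ths: Aug.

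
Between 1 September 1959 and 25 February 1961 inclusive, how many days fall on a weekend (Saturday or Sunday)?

1 September 1959 is a Tuesday.
That's 544 days from start to end, counting both.
544 = 7 × 77 + 5, so there are 77 full weeks plus 5 extra days.
Each full week contributes 2 weekend days (Sat, Sun): 77 × 2 = 154.
The 5 extra days are Tue, Wed, Thu, Fri, Sat — 1 of them qualifies.
Total: 154 + 1 = 155.

155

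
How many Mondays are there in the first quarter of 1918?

January 1, 1918 is a Tuesday.
The range spans 90 days (inclusive of both endpoints).
90 = 7 × 12 + 6, so there are 12 full weeks plus 6 extra days.
Each full week contributes one Monday: 12 so far.
The 6 extra days are Tuesday, Wednesday, Thursday, Friday, Saturday, Sunday — none qualify.
Total: 12 + 0 = 12.

12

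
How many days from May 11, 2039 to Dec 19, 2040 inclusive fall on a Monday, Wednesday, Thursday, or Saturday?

337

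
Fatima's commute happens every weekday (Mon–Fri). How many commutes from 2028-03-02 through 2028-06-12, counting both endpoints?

2028-03-02 is a Thursday.
The range spans 103 days (inclusive of both endpoints).
103 = 7 × 14 + 5, so there are 14 full weeks plus 5 extra days.
Each full week contributes 5 weekdays (Mon–Fri): 14 × 5 = 70.
The 5 extra days are Thu, Fri, Sat, Sun, Mon — 3 of them qualify.
Total: 70 + 3 = 73.

73 weekdays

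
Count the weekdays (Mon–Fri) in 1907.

Jan 1, 1907 is a Tuesday.
The range spans 365 days (inclusive of both endpoints).
365 = 7 × 52 + 1, so there are 52 full weeks plus 1 extra day.
Each full week contributes 5 weekdays (Mon–Fri): 52 × 5 = 260.
The 1 extra day is Tuesday — 1 of them qualifies.
Total: 260 + 1 = 261.

261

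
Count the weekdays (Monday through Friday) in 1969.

Jan 1, 1969 is a Wednesday.
The range spans 365 days (inclusive of both endpoints).
365 = 7 × 52 + 1, so there are 52 full weeks plus 1 extra day.
Each full week contributes 5 weekdays (Mon–Fri): 52 × 5 = 260.
The 1 extra day is Wednesday — 1 of them qualifies.
Total: 260 + 1 = 261.

261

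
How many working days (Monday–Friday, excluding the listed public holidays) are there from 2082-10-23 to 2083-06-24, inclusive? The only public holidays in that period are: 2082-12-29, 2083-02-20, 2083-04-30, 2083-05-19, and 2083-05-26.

2082-10-23 is a Friday.
From 2082-10-23 to 2083-06-24 is 245 days inclusive.
245 = 7 × 35, so the span is exactly 35 full weeks.
Each full week contributes 5 weekdays (Mon–Fri): 35 × 5 = 175.
Holidays: 2082-12-29 (Tue); 2083-02-20 (Sat); 2083-04-30 (Fri); 2083-05-19 (Wed); 2083-05-26 (Wed).
4 of the 5 holidays fall on weekdays; the rest are weekends and were already excluded.
Business days: 175 − 4 = 171.

171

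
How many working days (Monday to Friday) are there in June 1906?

21 weekdays

1 June 1906 is a Friday.
From 1 June 1906 to 30 June 1906 is 30 days inclusive.
30 = 7 × 4 + 2, so there are 4 full weeks plus 2 extra days.
Each full week contributes 5 weekdays (Mon–Fri): 4 × 5 = 20.
The 2 extra days are Fri, Sat — 1 of them qualifies.
Total: 20 + 1 = 21.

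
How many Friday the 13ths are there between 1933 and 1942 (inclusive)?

Friday-the-13ths by year:
1933: Jan, Oct
1934: Apr, Jul
1935: Sep, Dec
1936: Mar, Nov
1937: Aug
1938: May
1939: Jan, Oct
1940: Sep, Dec
1941: Jun
1942: Feb, Mar, Nov

18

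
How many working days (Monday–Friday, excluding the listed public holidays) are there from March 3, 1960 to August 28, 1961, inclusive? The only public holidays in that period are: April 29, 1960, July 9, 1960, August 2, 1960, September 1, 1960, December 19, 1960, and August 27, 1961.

384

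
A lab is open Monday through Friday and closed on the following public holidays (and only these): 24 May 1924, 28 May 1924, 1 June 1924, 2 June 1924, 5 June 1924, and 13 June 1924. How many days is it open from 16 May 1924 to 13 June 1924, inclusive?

17

16 May 1924 is a Friday.
From 16 May 1924 to 13 June 1924 is 29 days inclusive.
29 = 7 × 4 + 1, so there are 4 full weeks plus 1 extra day.
Each full week contributes 5 weekdays (Mon–Fri): 4 × 5 = 20.
The 1 extra day is Fri — 1 of them qualifies.
Total: 20 + 1 = 21.
Holidays: 24 May 1924 (Sat); 28 May 1924 (Wed); 1 June 1924 (Sun); 2 June 1924 (Mon); 5 June 1924 (Thu); 13 June 1924 (Fri).
4 of the 6 holidays fall on weekdays; the rest are weekends and were already excluded.
Business days: 21 − 4 = 17.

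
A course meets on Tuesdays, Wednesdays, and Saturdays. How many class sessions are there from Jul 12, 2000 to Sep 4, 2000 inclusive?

23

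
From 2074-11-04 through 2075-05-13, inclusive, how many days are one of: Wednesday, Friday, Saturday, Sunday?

2074-11-04 is a Sunday.
From 2074-11-04 to 2075-05-13 is 191 days inclusive.
191 = 7 × 27 + 2, so there are 27 full weeks plus 2 extra days.
Each full week contributes 4 days from the set (Wed, Fri, Sat, Sun): 27 × 4 = 108.
The 2 extra days are Sun, Mon — 1 of them qualifies.
Total: 108 + 1 = 109.

109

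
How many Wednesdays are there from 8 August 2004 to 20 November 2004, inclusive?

8 August 2004 is a Sunday.
The range spans 105 days (inclusive of both endpoints).
105 = 7 × 15, so the span is exactly 15 full weeks.
Each full week contributes one Wednesday: 15 so far.

15 Wednesdays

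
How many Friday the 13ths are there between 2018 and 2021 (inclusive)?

Friday-the-13ths by year:
2018: Apr, Jul
2019: Sep, Dec
2020: Mar, Nov
2021: Aug

7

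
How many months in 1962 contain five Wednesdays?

4

A month has five Wednesdays exactly when Wednesday falls within its first (length − 28) days.
Jan: 31 days, starts Mon → 5 of Mon, Tue, Wed ✓
Feb: 28 days, starts Thu → 5 of (none)
Mar: 31 days, starts Thu → 5 of Thu, Fri, Sat
Apr: 30 days, starts Sun → 5 of Sun, Mon
May: 31 days, starts Tue → 5 of Tue, Wed, Thu ✓
Jun: 30 days, starts Fri → 5 of Fri, Sat
Jul: 31 days, starts Sun → 5 of Sun, Mon, Tue
Aug: 31 days, starts Wed → 5 of Wed, Thu, Fri ✓
Sep: 30 days, starts Sat → 5 of Sat, Sun
Oct: 31 days, starts Mon → 5 of Mon, Tue, Wed ✓
Nov: 30 days, starts Thu → 5 of Thu, Fri
Dec: 31 days, starts Sat → 5 of Sat, Sun, Mon
Months with five Wednesdays: Jan, May, Aug, Oct.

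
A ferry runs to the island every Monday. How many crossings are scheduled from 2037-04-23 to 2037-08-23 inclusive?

2037-04-23 is a Thursday.
The range spans 123 days (inclusive of both endpoints).
123 = 7 × 17 + 4, so there are 17 full weeks plus 4 extra days.
Each full week contributes one Monday: 17 so far.
The 4 extra days are Thu, Fri, Sat, Sun — none qualify.
Total: 17 + 0 = 17.

17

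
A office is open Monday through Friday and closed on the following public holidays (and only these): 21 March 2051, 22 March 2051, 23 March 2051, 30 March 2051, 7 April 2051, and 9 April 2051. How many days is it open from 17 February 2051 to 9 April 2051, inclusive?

31 business days

17 February 2051 is a Friday.
That's 52 days from start to end, counting both.
52 = 7 × 7 + 3, so there are 7 full weeks plus 3 extra days.
Each full week contributes 5 weekdays (Mon–Fri): 7 × 5 = 35.
The 3 extra days are Friday, Saturday, Sunday — 1 of them qualifies.
Total: 35 + 1 = 36.
Holidays: 21 March 2051 (Tue); 22 March 2051 (Wed); 23 March 2051 (Thu); 30 March 2051 (Thu); 7 April 2051 (Fri); 9 April 2051 (Sun).
5 of the 6 holidays fall on weekdays; the rest are weekends and were already excluded.
Business days: 36 − 5 = 31.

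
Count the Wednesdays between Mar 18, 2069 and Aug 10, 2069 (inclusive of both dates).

21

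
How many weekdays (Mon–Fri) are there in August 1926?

1926-08-01 is a Sunday.
The range spans 31 days (inclusive of both endpoints).
31 = 7 × 4 + 3, so there are 4 full weeks plus 3 extra days.
Each full week contributes 5 weekdays (Mon–Fri): 4 × 5 = 20.
The 3 extra days are Sun, Mon, Tue — 2 of them qualify.
Total: 20 + 2 = 22.

22 weekdays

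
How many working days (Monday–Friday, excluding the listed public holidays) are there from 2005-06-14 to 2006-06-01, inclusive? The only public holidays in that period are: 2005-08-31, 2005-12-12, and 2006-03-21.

250

2005-06-14 is a Tuesday.
From 2005-06-14 to 2006-06-01 is 353 days inclusive.
353 = 7 × 50 + 3, so there are 50 full weeks plus 3 extra days.
Each full week contributes 5 weekdays (Mon–Fri): 50 × 5 = 250.
The 3 extra days are Tue, Wed, Thu — 3 of them qualify.
Total: 250 + 3 = 253.
Holidays: 2005-08-31 (Wed); 2005-12-12 (Mon); 2006-03-21 (Tue).
All 3 holidays fall on weekdays, so subtract 3.
Business days: 253 − 3 = 250.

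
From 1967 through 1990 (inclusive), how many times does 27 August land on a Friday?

Day of week of August 27 in each year:
1967: Sun, 1968: Tue, 1969: Wed, 1970: Thu, 1971: Fri ✓, 1972: Sun, 1973: Mon, 1974: Tue, 1975: Wed, 1976: Fri ✓, 1977: Sat, 1978: Sun, 1979: Mon, 1980: Wed, 1981: Thu, 1982: Fri ✓, 1983: Sat, 1984: Mon, 1985: Tue, 1986: Wed, 1987: Thu, 1988: Sat, 1989: Sun, 1990: Mon
Fridays: 1971, 1976, 1982.

3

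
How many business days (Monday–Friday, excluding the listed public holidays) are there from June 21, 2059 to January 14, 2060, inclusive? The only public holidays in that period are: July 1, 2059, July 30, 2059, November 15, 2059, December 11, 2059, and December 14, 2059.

June 21, 2059 is a Saturday.
From June 21, 2059 to January 14, 2060 is 208 days inclusive.
208 = 7 × 29 + 5, so there are 29 full weeks plus 5 extra days.
Each full week contributes 5 weekdays (Mon–Fri): 29 × 5 = 145.
The 5 extra days are Sat, Sun, Mon, Tue, Wed — 3 of them qualify.
Total: 145 + 3 = 148.
Holidays: July 1, 2059 (Tue); July 30, 2059 (Wed); November 15, 2059 (Sat); December 11, 2059 (Thu); December 14, 2059 (Sun).
3 of the 5 holidays fall on weekdays; the rest are weekends and were already excluded.
Business days: 148 − 3 = 145.

145 business days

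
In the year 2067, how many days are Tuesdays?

52

Jan 1, 2067 is a Saturday.
That's 365 days from start to end, counting both.
365 = 7 × 52 + 1, so there are 52 full weeks plus 1 extra day.
Each full week contributes one Tuesday: 52 so far.
The 1 extra day is Saturday — none qualify.
Total: 52 + 0 = 52.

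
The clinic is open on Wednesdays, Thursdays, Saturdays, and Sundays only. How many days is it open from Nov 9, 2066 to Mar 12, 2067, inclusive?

Nov 9, 2066 is a Tuesday.
From Nov 9, 2066 to Mar 12, 2067 is 124 days inclusive.
124 = 7 × 17 + 5, so there are 17 full weeks plus 5 extra days.
Each full week contributes 4 days from the set (Wed, Thu, Sat, Sun): 17 × 4 = 68.
The 5 extra days are Tue, Wed, Thu, Fri, Sat — 3 of them qualify.
Total: 68 + 3 = 71.

71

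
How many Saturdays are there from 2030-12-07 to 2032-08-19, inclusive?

2030-12-07 is a Saturday.
The range spans 622 days (inclusive of both endpoints).
622 = 7 × 88 + 6, so there are 88 full weeks plus 6 extra days.
Each full week contributes one Saturday: 88 so far.
The 6 extra days are Saturday, Sunday, Monday, Tuesday, Wednesday, Thursday — 1 of them qualifies.
Total: 88 + 1 = 89.

89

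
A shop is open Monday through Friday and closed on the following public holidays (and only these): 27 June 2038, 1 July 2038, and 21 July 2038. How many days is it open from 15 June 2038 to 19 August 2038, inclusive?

46 business days

15 June 2038 is a Tuesday.
From 15 June 2038 to 19 August 2038 is 66 days inclusive.
66 = 7 × 9 + 3, so there are 9 full weeks plus 3 extra days.
Each full week contributes 5 weekdays (Mon–Fri): 9 × 5 = 45.
The 3 extra days are Tue, Wed, Thu — 3 of them qualify.
Total: 45 + 3 = 48.
Holidays: 27 June 2038 (Sun); 1 July 2038 (Thu); 21 July 2038 (Wed).
2 of the 3 holidays fall on weekdays; the rest are weekends and were already excluded.
Business days: 48 − 2 = 46.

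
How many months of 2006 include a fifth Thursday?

4

A month has five Thursdays exactly when Thursday falls within its first (length − 28) days.
Jan: 31 days, starts Sun → 5 of Sun, Mon, Tue
Feb: 28 days, starts Wed → 5 of (none)
Mar: 31 days, starts Wed → 5 of Wed, Thu, Fri ✓
Apr: 30 days, starts Sat → 5 of Sat, Sun
May: 31 days, starts Mon → 5 of Mon, Tue, Wed
Jun: 30 days, starts Thu → 5 of Thu, Fri ✓
Jul: 31 days, starts Sat → 5 of Sat, Sun, Mon
Aug: 31 days, starts Tue → 5 of Tue, Wed, Thu ✓
Sep: 30 days, starts Fri → 5 of Fri, Sat
Oct: 31 days, starts Sun → 5 of Sun, Mon, Tue
Nov: 30 days, starts Wed → 5 of Wed, Thu ✓
Dec: 31 days, starts Fri → 5 of Fri, Sat, Sun
Months with five Thursdays: Mar, Jun, Aug, Nov.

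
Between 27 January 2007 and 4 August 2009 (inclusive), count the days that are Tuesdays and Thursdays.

263

27 January 2007 is a Saturday.
That's 921 days from start to end, counting both.
921 = 7 × 131 + 4, so there are 131 full weeks plus 4 extra days.
Each full week contributes 2 days from the set (Tue, Thu): 131 × 2 = 262.
The 4 extra days are Sat, Sun, Mon, Tue — 1 of them qualifies.
Total: 262 + 1 = 263.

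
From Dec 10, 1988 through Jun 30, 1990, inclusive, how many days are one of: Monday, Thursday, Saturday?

244

Dec 10, 1988 is a Saturday.
From Dec 10, 1988 to Jun 30, 1990 is 568 days inclusive.
568 = 7 × 81 + 1, so there are 81 full weeks plus 1 extra day.
Each full week contributes 3 days from the set (Mon, Thu, Sat): 81 × 3 = 243.
The 1 extra day is Sat — 1 of them qualifies.
Total: 243 + 1 = 244.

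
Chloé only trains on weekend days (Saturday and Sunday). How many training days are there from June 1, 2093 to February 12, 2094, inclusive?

June 1, 2093 is a Monday.
That's 257 days from start to end, counting both.
257 = 7 × 36 + 5, so there are 36 full weeks plus 5 extra days.
Each full week contributes 2 weekend days (Sat, Sun): 36 × 2 = 72.
The 5 extra days are Monday, Tuesday, Wednesday, Thursday, Friday — none qualify.
Total: 72 + 0 = 72.

72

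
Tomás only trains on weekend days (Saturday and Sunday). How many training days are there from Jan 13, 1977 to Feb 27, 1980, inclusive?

326

Jan 13, 1977 is a Thursday.
From Jan 13, 1977 to Feb 27, 1980 is 1141 days inclusive.
1141 = 7 × 163, so the span is exactly 163 full weeks.
Each full week contributes 2 weekend days (Sat, Sun): 163 × 2 = 326.
Total: 326.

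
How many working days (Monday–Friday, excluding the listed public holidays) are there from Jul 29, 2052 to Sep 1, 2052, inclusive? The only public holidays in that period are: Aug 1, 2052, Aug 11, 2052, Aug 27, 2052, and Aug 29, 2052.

22 working days

Jul 29, 2052 is a Monday.
The range spans 35 days (inclusive of both endpoints).
35 = 7 × 5, so the span is exactly 5 full weeks.
Each full week contributes 5 weekdays (Mon–Fri): 5 × 5 = 25.
Total: 25.
Holidays: Aug 1, 2052 (Thu); Aug 11, 2052 (Sun); Aug 27, 2052 (Tue); Aug 29, 2052 (Thu).
3 of the 4 holidays fall on weekdays; the rest are weekends and were already excluded.
Business days: 25 − 3 = 22.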